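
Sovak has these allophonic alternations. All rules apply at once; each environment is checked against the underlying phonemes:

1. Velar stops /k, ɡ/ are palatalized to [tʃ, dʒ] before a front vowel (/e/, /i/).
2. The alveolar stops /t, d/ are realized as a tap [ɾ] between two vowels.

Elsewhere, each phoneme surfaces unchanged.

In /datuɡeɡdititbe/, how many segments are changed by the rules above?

3

Segments that undergo a rule: /t/ → [ɾ] (rule 2); /ɡ/ → [dʒ] (rule 1); /t/ → [ɾ] (rule 2).
All other segments surface unchanged.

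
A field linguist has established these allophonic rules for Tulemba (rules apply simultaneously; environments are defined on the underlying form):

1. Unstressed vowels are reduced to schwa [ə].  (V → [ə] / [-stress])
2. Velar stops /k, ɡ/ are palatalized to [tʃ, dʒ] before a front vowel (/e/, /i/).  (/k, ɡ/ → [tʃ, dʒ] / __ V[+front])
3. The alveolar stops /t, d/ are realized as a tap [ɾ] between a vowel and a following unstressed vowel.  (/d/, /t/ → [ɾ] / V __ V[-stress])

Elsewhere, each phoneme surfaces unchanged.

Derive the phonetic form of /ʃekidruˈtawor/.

/ʃ/ stays [ʃ].
/e/ — between /ʃ/ and /k/, in an unstressed syllable — surfaces as [ə] (rule 1).
Rule 2 applies to /k/ (between /e/ and /i/: before a front vowel) → [tʃ].
/i/ — between /k/ and /d/, in an unstressed syllable — surfaces as [ə] (rule 1).
/d/ (between /i/ and /r/) is in the target of rule 3 but the environment (between a vowel and a following unstressed vowel) is not met → [d].
/r/ (between /d/ and /u/) is unaffected → [r].
/u/ (between /r/ and /t/): in an unstressed syllable, so rule 1 applies → [ə].
/t/ — between /u/ and /a/; rule 3 does not apply here → [t].
/a/ (between /t/ and /w/) fails the environment for rule 1, so it stays [a].
/w/ stays [w].
/o/ — between /w/ and /r/, in an unstressed syllable — surfaces as [ə] (rule 1).
/r/ (word-final): no rule targets it → [r].

[ʃətʃədrəˈtawər]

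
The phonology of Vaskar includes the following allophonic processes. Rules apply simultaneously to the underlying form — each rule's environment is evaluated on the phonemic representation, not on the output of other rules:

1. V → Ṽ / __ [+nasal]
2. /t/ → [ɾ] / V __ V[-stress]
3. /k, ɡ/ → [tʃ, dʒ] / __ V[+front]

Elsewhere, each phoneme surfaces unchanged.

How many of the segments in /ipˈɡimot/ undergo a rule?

2

Segments that undergo a rule: /ɡ/ → [dʒ] (rule 3); /i/ → [ĩ] (rule 1).
All other segments surface unchanged.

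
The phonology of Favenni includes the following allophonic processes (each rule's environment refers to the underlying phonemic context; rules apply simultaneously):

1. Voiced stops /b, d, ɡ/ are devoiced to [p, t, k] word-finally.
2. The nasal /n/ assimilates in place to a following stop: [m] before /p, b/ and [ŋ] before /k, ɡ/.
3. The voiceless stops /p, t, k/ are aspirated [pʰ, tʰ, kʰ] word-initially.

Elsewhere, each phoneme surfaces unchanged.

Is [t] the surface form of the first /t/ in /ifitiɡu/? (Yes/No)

Yes

/t/ (between /i/ and /i/) fails the environment for rule 3, so it stays [t].
The actual realization is [t], which matches [t].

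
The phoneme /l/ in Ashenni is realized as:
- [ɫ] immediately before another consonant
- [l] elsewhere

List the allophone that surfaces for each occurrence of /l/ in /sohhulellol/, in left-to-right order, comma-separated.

Occurrence 1 (position 6): no conditioning environment matches → elsewhere allophone [l].
Occurrence 2 (position 8): immediately before another consonant → [ɫ].
Occurrence 3 (position 9): no conditioning environment matches → elsewhere allophone [l].
Occurrence 4 (position 11): no conditioning environment matches → elsewhere allophone [l].

[l], [ɫ], [l], [l]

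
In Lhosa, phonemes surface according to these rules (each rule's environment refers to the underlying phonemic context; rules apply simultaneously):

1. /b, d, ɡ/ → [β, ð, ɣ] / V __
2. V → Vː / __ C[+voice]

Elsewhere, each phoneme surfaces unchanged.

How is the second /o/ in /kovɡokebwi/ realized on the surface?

/o/ (between /ɡ/ and /k/) fails the environment for rule 2, so it stays [o].

[o]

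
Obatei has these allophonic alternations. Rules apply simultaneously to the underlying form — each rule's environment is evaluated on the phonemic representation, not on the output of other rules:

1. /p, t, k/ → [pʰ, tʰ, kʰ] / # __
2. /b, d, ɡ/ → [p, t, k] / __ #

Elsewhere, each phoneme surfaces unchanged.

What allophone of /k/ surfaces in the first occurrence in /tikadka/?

/k/ — between /i/ and /a/; rule 1 does not apply here → [k].

[k]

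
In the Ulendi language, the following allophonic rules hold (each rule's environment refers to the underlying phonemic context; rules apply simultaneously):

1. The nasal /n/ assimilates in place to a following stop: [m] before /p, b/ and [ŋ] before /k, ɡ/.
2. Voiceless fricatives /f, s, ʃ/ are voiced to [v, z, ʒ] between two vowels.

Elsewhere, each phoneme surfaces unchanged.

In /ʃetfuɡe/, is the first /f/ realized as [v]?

/f/ (between /t/ and /u/): rule 2 targets it, but not between two vowels → unchanged [f].
The actual realization is [f], not [v].

No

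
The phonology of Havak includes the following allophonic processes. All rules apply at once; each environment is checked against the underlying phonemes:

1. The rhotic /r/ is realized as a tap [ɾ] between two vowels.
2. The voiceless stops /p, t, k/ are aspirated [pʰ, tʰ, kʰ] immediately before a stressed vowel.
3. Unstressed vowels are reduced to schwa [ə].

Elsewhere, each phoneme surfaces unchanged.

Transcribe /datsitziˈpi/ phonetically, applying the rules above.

[dətsətzəˈpʰi]

/d/ stays [d].
/a/ meets the environment for rule 3 (in an unstressed syllable) → [ə].
/t/ (between /a/ and /s/) fails the environment for rule 2, so it stays [t].
/s/ — not in any rule's target class → [s].
/i/ — between /s/ and /t/, in an unstressed syllable — surfaces as [ə] (rule 3).
/t/ (between /i/ and /z/): rule 2 targets it, but not immediately before a stressed vowel → unchanged [t].
/z/ — not in any rule's target class → [z].
/i/ — between /z/ and /p/, in an unstressed syllable — surfaces as [ə] (rule 3).
/p/ (between /i/ and /i/) occurs immediately before a stressed vowel → [pʰ] by rule 2.
/i/ (word-final) fails the environment for rule 3, so it stays [i].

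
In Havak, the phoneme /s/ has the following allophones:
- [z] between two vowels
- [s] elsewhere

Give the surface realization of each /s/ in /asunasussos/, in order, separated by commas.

[z], [z], [s], [s], [s]

Occurrence 1 (position 2): between two vowels → [z].
Occurrence 2 (position 6): between two vowels → [z].
Occurrence 3 (position 8): no conditioning environment matches → elsewhere allophone [s].
Occurrence 4 (position 9): no conditioning environment matches → elsewhere allophone [s].
Occurrence 5 (position 11): no conditioning environment matches → elsewhere allophone [s].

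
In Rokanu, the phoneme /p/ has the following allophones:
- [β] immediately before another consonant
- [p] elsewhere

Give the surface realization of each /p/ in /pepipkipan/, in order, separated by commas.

[p], [p], [β], [p]

Occurrence 1 (position 1): no conditioning environment matches → elsewhere allophone [p].
Occurrence 2 (position 3): no conditioning environment matches → elsewhere allophone [p].
Occurrence 3 (position 5): immediately before another consonant → [β].
Occurrence 4 (position 8): no conditioning environment matches → elsewhere allophone [p].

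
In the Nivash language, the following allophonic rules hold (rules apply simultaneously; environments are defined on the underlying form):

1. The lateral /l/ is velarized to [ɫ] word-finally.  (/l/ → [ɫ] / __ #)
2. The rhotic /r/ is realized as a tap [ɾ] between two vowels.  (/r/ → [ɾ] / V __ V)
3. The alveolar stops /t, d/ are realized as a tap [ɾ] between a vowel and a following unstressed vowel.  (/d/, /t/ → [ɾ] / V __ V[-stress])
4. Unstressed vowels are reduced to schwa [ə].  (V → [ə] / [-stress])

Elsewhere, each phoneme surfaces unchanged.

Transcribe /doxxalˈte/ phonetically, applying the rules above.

[dəxxəlˈte]

/d/ (word-initial): rule 3 targets it, but not between a vowel and a following unstressed vowel → unchanged [d].
/o/ (between /d/ and /x/): in an unstressed syllable, so rule 4 applies → [ə].
/x/ stays [x].
/x/ — not in any rule's target class → [x].
Rule 4 applies to /a/ (between /x/ and /l/: in an unstressed syllable) → [ə].
/l/ (between /a/ and /t/) fails the environment for rule 1, so it stays [l].
/t/ (between /l/ and /e/) fails the environment for rule 3, so it stays [t].
/e/ (word-final) is in the target of rule 4 but the environment (in an unstressed syllable) is not met → [e].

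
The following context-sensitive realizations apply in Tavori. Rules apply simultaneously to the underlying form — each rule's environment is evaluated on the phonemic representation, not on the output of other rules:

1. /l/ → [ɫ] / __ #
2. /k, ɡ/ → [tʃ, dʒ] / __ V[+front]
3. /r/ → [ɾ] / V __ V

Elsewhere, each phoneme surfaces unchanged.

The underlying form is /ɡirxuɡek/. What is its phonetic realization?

[dʒirxudʒek]

Rule 2 applies to /ɡ/ (word-initial: before a front vowel) → [dʒ].
/i/ stays [i].
/r/ (between /i/ and /x/) is in the target of rule 3 but the environment (between two vowels) is not met → [r].
/x/ — not in any rule's target class → [x].
/u/ — not in any rule's target class → [u].
/ɡ/ meets the environment for rule 2 (before a front vowel) → [dʒ].
/e/ (between /ɡ/ and /k/) is unaffected → [e].
/k/ (word-final): rule 2 targets it, but not before a front vowel → unchanged [k].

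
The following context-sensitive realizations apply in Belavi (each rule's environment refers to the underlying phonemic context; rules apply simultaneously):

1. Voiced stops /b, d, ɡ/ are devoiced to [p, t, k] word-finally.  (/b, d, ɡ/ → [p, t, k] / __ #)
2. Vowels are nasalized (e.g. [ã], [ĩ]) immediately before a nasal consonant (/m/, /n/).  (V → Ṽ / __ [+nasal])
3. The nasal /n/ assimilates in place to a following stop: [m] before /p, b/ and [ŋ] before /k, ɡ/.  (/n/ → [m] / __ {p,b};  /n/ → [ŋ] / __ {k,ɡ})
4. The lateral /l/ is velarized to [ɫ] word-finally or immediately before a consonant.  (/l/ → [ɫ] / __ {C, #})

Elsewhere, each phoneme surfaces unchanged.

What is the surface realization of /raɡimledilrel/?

[raɡĩmlediɫreɫ]

/a/ (between /r/ and /ɡ/): rule 2 targets it, but not before a nasal consonant → unchanged [a].
/ɡ/ (between /a/ and /i/) fails the environment for rule 1, so it stays [ɡ].
Rule 2 applies to /i/ (between /ɡ/ and /m/: before a nasal consonant) → [ĩ].
/l/ — between /m/ and /e/; rule 4 does not apply here → [l].
/e/ — between /l/ and /d/; rule 2 does not apply here → [e].
/d/ — between /e/ and /i/; rule 1 does not apply here → [d].
/i/ (between /d/ and /l/) fails the environment for rule 2, so it stays [i].
/l/ (between /i/ and /r/) occurs word-finally or immediately before a consonant → [ɫ] by rule 4.
/e/ (between /r/ and /l/): rule 2 targets it, but not before a nasal consonant → unchanged [e].
/l/ — word-final, word-finally or immediately before a consonant — surfaces as [ɫ] (rule 4).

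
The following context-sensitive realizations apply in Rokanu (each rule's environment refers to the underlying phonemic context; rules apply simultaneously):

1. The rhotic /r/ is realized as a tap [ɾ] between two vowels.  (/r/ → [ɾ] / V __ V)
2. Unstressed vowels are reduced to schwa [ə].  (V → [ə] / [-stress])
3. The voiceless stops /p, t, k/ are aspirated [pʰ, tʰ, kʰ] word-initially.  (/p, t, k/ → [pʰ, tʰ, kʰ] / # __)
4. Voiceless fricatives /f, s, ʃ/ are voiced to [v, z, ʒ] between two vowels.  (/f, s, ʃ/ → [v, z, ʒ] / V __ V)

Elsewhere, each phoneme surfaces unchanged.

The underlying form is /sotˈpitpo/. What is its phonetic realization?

/s/ (word-initial) fails the environment for rule 4, so it stays [s].
/o/ (between /s/ and /t/): in an unstressed syllable, so rule 2 applies → [ə].
/t/ (between /o/ and /p/) is in the target of rule 3 but the environment (word-initially) is not met → [t].
/p/ (between /t/ and /i/): rule 3 targets it, but not word-initially → unchanged [p].
/i/ (between /p/ and /t/) fails the environment for rule 2, so it stays [i].
/t/ (between /i/ and /p/) fails the environment for rule 3, so it stays [t].
/p/ — between /t/ and /o/; rule 3 does not apply here → [p].
/o/ (word-final) occurs in an unstressed syllable → [ə] by rule 2.

[sətˈpitpə]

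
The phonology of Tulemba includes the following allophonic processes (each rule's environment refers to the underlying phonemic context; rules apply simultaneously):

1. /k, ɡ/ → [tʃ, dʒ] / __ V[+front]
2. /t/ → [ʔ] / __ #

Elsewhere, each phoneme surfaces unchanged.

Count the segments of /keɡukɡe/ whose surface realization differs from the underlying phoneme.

2

Segments that undergo a rule: /k/ → [tʃ] (rule 1); /ɡ/ → [dʒ] (rule 1).
All other segments surface unchanged.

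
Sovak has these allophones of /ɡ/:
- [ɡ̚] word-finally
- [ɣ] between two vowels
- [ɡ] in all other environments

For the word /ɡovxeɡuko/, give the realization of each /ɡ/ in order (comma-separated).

[ɡ], [ɣ]

Occurrence 1 (position 1): no conditioning environment matches → elsewhere allophone [ɡ].
Occurrence 2 (position 6): between two vowels → [ɣ].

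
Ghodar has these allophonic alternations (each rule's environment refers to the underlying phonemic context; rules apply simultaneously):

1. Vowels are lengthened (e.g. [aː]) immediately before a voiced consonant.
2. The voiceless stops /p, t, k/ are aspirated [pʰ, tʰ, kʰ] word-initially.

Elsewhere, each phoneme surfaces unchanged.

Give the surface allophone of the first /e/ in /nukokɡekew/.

[e]

/e/ (between /ɡ/ and /k/) is in the target of rule 1 but the environment (before a voiced consonant) is not met → [e].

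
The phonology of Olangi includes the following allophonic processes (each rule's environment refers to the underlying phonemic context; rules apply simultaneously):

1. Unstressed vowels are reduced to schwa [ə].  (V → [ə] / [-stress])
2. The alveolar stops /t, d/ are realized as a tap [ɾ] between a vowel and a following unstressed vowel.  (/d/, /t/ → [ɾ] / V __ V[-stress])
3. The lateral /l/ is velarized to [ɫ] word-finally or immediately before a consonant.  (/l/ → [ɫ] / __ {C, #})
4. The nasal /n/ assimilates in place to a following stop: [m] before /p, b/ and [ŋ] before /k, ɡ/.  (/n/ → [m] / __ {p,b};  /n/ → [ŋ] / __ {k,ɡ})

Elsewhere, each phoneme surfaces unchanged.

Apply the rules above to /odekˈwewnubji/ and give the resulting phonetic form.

[əɾəkˈwewnəbjə]

Rule 1 applies to /o/ (word-initial: in an unstressed syllable) → [ə].
/d/ — between /o/ and /e/, between a vowel and a following unstressed vowel — surfaces as [ɾ] (rule 2).
Rule 1 applies to /e/ (between /d/ and /k/: in an unstressed syllable) → [ə].
/k/ — not in any rule's target class → [k].
/w/ — not in any rule's target class → [w].
/e/ (between /w/ and /w/) is in the target of rule 1 but the environment (in an unstressed syllable) is not met → [e].
/w/ stays [w].
/n/ — between /w/ and /u/; rule 4 does not apply here → [n].
/u/ — between /n/ and /b/, in an unstressed syllable — surfaces as [ə] (rule 1).
/b/ (between /u/ and /j/) is unaffected → [b].
/j/ stays [j].
/i/ (word-final): in an unstressed syllable, so rule 1 applies → [ə].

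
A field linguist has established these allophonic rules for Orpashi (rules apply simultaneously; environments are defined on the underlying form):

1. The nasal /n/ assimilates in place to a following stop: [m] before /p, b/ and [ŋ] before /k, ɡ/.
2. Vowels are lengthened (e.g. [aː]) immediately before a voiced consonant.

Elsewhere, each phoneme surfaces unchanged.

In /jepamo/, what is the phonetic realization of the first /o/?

[o]

/o/ (word-final) fails the environment for rule 2, so it stays [o].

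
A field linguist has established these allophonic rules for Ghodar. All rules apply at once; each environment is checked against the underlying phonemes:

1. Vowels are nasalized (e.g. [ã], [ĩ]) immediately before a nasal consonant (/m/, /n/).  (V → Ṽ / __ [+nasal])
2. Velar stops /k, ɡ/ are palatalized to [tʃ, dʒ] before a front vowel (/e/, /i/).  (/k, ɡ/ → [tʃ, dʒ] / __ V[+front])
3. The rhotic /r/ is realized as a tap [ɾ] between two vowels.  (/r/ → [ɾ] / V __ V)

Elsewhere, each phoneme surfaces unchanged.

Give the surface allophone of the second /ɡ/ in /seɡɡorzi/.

[ɡ]

/ɡ/ — between /ɡ/ and /o/; rule 2 does not apply here → [ɡ].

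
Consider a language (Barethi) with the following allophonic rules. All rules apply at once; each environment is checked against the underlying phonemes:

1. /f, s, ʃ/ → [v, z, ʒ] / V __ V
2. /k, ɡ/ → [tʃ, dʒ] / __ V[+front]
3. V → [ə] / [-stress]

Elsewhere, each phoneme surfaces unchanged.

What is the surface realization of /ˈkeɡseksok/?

[ˈtʃeɡsəksək]

/k/ (word-initial) occurs before a front vowel → [tʃ] by rule 2.
/e/ (between /k/ and /ɡ/): rule 3 targets it, but not in an unstressed syllable → unchanged [e].
/ɡ/ (between /e/ and /s/) fails the environment for rule 2, so it stays [ɡ].
/s/ (between /ɡ/ and /e/) is in the target of rule 1 but the environment (between two vowels) is not met → [s].
Rule 3 applies to /e/ (between /s/ and /k/: in an unstressed syllable) → [ə].
/k/ — between /e/ and /s/; rule 2 does not apply here → [k].
/s/ — between /k/ and /o/; rule 1 does not apply here → [s].
/o/ meets the environment for rule 3 (in an unstressed syllable) → [ə].
/k/ (word-final): rule 2 targets it, but not before a front vowel → unchanged [k].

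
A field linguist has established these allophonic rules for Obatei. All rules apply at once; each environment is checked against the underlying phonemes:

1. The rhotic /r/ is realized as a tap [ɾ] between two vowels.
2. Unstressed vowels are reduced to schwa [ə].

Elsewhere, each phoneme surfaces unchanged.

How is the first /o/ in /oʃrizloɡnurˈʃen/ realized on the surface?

/o/ (word-initial): in an unstressed syllable, so rule 2 applies → [ə].

[ə]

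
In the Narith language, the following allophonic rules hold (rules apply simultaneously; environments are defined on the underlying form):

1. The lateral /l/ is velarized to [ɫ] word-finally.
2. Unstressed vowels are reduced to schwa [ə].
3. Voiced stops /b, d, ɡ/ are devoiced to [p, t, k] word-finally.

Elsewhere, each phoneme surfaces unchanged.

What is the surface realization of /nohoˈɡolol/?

[nəhəˈɡoləɫ]

/o/ meets the environment for rule 2 (in an unstressed syllable) → [ə].
Rule 2 applies to /o/ (between /h/ and /ɡ/: in an unstressed syllable) → [ə].
/ɡ/ (between /o/ and /o/): rule 3 targets it, but not word-finally → unchanged [ɡ].
/o/ (between /ɡ/ and /l/): rule 2 targets it, but not in an unstressed syllable → unchanged [o].
/l/ (between /o/ and /o/): rule 1 targets it, but not word-finally → unchanged [l].
Rule 2 applies to /o/ (between /l/ and /l/: in an unstressed syllable) → [ə].
/l/ meets the environment for rule 1 (word-finally) → [ɫ].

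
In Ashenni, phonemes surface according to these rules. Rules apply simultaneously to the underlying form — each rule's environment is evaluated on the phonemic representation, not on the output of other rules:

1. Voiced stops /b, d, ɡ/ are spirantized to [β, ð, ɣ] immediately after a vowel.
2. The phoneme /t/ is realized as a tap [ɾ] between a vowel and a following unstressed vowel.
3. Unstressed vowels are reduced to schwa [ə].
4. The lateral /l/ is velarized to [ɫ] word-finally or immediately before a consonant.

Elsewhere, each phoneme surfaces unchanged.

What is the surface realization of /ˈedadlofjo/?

[ˈeðəðləfjə]

/e/ (word-initial) fails the environment for rule 3, so it stays [e].
/d/ meets the environment for rule 1 (immediately after a vowel) → [ð].
/a/ meets the environment for rule 3 (in an unstressed syllable) → [ə].
/d/ — between /a/ and /l/, immediately after a vowel — surfaces as [ð] (rule 1).
/l/ (between /d/ and /o/) is in the target of rule 4 but the environment (word-finally or immediately before a consonant) is not met → [l].
/o/ (between /l/ and /f/) occurs in an unstressed syllable → [ə] by rule 3.
/f/ stays [f].
/j/ (between /f/ and /o/): no rule targets it → [j].
/o/ — word-final, in an unstressed syllable — surfaces as [ə] (rule 3).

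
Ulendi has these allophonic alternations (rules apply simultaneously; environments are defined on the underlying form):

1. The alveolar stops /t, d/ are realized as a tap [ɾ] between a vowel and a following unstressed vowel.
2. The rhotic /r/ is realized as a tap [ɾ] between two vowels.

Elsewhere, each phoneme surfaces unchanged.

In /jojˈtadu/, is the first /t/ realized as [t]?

/t/ — between /j/ and /a/; rule 1 does not apply here → [t].
The actual realization is [t], which matches [t].

Yes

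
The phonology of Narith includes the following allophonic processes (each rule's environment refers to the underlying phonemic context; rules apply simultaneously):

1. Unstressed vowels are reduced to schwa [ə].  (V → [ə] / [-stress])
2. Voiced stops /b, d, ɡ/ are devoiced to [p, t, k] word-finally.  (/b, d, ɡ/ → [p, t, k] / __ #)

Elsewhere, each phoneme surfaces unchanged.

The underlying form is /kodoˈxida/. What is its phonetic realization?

/k/ — not in any rule's target class → [k].
/o/ (between /k/ and /d/): in an unstressed syllable, so rule 1 applies → [ə].
/d/ (between /o/ and /o/) fails the environment for rule 2, so it stays [d].
/o/ meets the environment for rule 1 (in an unstressed syllable) → [ə].
/x/ — not in any rule's target class → [x].
/i/ (between /x/ and /d/) is in the target of rule 1 but the environment (in an unstressed syllable) is not met → [i].
/d/ (between /i/ and /a/): rule 2 targets it, but not word-finally → unchanged [d].
/a/ meets the environment for rule 1 (in an unstressed syllable) → [ə].

[kədəˈxidə]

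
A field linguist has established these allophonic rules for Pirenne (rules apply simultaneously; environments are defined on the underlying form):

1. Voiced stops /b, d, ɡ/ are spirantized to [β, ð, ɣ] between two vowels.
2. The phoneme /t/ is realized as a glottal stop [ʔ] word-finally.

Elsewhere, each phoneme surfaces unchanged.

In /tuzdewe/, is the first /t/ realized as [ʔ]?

No

/t/ (word-initial) fails the environment for rule 2, so it stays [t].
The actual realization is [t], not [ʔ].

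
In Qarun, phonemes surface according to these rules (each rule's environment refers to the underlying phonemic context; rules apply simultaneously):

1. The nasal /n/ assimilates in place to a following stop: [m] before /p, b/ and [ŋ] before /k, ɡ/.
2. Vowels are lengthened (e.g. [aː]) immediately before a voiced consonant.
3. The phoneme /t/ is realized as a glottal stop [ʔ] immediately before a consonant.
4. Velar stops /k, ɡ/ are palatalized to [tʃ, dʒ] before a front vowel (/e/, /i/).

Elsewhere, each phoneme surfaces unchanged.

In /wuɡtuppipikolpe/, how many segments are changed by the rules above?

Segments that undergo a rule: /u/ → [uː] (rule 2); /o/ → [oː] (rule 2).
All other segments surface unchanged.

2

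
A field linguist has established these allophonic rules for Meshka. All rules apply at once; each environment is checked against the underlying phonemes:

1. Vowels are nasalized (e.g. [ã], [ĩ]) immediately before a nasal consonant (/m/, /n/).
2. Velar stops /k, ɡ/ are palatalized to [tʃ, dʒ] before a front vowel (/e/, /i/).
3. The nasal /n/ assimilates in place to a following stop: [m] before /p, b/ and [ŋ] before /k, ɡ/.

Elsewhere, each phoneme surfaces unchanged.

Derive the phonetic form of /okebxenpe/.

[otʃebxẽmpe]

/o/ (word-initial) is in the target of rule 1 but the environment (before a nasal consonant) is not met → [o].
/k/ (between /o/ and /e/): before a front vowel, so rule 2 applies → [tʃ].
/e/ (between /k/ and /b/) fails the environment for rule 1, so it stays [e].
/b/ stays [b].
/x/ — not in any rule's target class → [x].
Rule 1 applies to /e/ (between /x/ and /n/: before a nasal consonant) → [ẽ].
/n/ meets the environment for rule 3 (before a labial or velar stop) → [m].
/p/ stays [p].
/e/ (word-final) is in the target of rule 1 but the environment (before a nasal consonant) is not met → [e].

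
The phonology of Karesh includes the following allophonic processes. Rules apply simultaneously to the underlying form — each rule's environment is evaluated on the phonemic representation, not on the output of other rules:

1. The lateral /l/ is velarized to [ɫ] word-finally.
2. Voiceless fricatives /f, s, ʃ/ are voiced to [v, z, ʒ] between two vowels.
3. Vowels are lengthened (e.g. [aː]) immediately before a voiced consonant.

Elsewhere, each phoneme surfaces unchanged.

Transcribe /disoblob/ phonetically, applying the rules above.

/d/ (word-initial) is unaffected → [d].
/i/ — between /d/ and /s/; rule 3 does not apply here → [i].
/s/ meets the environment for rule 2 (between two vowels) → [z].
/o/ — between /s/ and /b/, before a voiced consonant — surfaces as [oː] (rule 3).
/b/ stays [b].
/l/ (between /b/ and /o/) fails the environment for rule 1, so it stays [l].
/o/ (between /l/ and /b/): before a voiced consonant, so rule 3 applies → [oː].
/b/ — not in any rule's target class → [b].

[dizoːbloːb]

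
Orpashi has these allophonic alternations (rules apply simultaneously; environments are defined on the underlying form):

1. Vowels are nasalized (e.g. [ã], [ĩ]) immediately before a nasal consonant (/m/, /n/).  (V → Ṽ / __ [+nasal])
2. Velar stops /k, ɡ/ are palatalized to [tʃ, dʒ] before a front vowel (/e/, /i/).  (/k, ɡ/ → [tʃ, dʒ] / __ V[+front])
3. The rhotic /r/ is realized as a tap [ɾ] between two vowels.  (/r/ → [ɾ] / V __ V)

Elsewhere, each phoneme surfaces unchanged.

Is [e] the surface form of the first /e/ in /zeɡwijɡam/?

/e/ (between /z/ and /ɡ/) fails the environment for rule 1, so it stays [e].
The actual realization is [e], which matches [e].

Yes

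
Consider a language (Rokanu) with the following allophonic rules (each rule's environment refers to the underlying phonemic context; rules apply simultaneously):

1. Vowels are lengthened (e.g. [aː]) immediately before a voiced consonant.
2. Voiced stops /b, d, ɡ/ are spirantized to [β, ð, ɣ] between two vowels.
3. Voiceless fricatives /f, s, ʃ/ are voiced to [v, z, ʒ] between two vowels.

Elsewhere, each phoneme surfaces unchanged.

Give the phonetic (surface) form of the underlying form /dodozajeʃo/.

/d/ (word-initial): rule 2 targets it, but not between two vowels → unchanged [d].
/o/ (between /d/ and /d/): before a voiced consonant, so rule 1 applies → [oː].
Rule 2 applies to /d/ (between /o/ and /o/: between two vowels) → [ð].
/o/ — between /d/ and /z/, before a voiced consonant — surfaces as [oː] (rule 1).
/z/ (between /o/ and /a/): no rule targets it → [z].
/a/ meets the environment for rule 1 (before a voiced consonant) → [aː].
/j/ stays [j].
/e/ — between /j/ and /ʃ/; rule 1 does not apply here → [e].
/ʃ/ (between /e/ and /o/): between two vowels, so rule 3 applies → [ʒ].
/o/ — word-final; rule 1 does not apply here → [o].

[doːðoːzaːjeʒo]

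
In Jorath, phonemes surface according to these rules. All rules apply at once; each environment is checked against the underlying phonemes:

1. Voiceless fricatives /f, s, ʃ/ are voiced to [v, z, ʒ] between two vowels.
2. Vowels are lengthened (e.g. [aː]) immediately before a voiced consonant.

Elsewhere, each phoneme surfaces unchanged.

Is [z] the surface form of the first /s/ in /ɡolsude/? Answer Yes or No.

No

/s/ (between /l/ and /u/) is in the target of rule 1 but the environment (between two vowels) is not met → [s].
The actual realization is [s], not [z].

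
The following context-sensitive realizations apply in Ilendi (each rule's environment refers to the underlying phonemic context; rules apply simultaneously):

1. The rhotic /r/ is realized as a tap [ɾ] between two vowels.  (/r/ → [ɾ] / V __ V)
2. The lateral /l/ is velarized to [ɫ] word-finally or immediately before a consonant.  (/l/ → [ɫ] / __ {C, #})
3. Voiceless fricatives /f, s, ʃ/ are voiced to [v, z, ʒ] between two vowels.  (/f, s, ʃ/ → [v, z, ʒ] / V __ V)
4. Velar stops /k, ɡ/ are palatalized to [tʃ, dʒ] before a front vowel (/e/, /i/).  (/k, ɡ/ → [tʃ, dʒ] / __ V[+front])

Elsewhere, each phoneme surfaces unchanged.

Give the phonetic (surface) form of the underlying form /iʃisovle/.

[iʒizovle]

/i/ stays [i].
/ʃ/ meets the environment for rule 3 (between two vowels) → [ʒ].
/i/ (between /ʃ/ and /s/) is unaffected → [i].
/s/ — between /i/ and /o/, between two vowels — surfaces as [z] (rule 3).
/o/ (between /s/ and /v/) is unaffected → [o].
/v/ stays [v].
/l/ (between /v/ and /e/) is in the target of rule 2 but the environment (word-finally or immediately before a consonant) is not met → [l].
/e/ (word-final): no rule targets it → [e].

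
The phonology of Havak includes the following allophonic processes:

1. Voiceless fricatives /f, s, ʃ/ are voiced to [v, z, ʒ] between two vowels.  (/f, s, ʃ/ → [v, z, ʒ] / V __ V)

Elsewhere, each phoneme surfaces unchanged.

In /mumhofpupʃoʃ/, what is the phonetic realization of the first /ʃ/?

/ʃ/ — between /p/ and /o/; rule 1 does not apply here → [ʃ].

[ʃ]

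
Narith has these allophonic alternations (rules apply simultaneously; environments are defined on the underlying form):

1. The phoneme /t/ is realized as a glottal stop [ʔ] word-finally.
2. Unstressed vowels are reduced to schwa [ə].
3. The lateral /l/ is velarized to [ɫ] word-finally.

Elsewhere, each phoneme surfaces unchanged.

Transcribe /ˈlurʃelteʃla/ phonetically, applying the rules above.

[ˈlurʃəltəʃlə]

/l/ — word-initial; rule 3 does not apply here → [l].
/u/ (between /l/ and /r/) fails the environment for rule 2, so it stays [u].
/r/ — not in any rule's target class → [r].
/ʃ/ stays [ʃ].
/e/ (between /ʃ/ and /l/) occurs in an unstressed syllable → [ə] by rule 2.
/l/ (between /e/ and /t/) is in the target of rule 3 but the environment (word-finally) is not met → [l].
/t/ (between /l/ and /e/): rule 1 targets it, but not word-finally → unchanged [t].
/e/ — between /t/ and /ʃ/, in an unstressed syllable — surfaces as [ə] (rule 2).
/ʃ/ stays [ʃ].
/l/ (between /ʃ/ and /a/) fails the environment for rule 3, so it stays [l].
Rule 2 applies to /a/ (word-final: in an unstressed syllable) → [ə].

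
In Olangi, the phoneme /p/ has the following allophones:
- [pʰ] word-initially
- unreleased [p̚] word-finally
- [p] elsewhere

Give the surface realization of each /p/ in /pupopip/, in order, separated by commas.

Occurrence 1 (position 1): word-initially → [pʰ].
Occurrence 2 (position 3): no conditioning environment matches → elsewhere allophone [p].
Occurrence 3 (position 5): no conditioning environment matches → elsewhere allophone [p].
Occurrence 4 (position 7): word-finally → [p̚].

[pʰ], [p], [p], [p̚]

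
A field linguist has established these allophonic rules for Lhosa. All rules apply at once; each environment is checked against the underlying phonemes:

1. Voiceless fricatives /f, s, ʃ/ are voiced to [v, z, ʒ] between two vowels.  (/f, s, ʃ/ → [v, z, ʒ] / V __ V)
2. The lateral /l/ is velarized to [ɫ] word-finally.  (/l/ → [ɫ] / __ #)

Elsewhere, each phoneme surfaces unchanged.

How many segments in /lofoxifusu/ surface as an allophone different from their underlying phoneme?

3

Segments that undergo a rule: /f/ → [v] (rule 1); /f/ → [v] (rule 1); /s/ → [z] (rule 1).
All other segments surface unchanged.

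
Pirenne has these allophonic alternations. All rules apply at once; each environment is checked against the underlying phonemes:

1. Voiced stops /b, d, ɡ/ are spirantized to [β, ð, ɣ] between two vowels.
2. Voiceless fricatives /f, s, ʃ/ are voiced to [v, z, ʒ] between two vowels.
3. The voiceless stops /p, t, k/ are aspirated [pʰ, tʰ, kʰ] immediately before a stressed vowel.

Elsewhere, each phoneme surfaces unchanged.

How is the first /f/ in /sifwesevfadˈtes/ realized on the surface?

[f]

/f/ (between /i/ and /w/): rule 2 targets it, but not between two vowels → unchanged [f].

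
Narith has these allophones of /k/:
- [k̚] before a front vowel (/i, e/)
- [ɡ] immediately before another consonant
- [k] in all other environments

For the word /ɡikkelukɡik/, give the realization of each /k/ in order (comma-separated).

[ɡ], [k̚], [ɡ], [k]

Occurrence 1 (position 3): immediately before another consonant → [ɡ].
Occurrence 2 (position 4): before a front vowel (/i, e/) → [k̚].
Occurrence 3 (position 8): immediately before another consonant → [ɡ].
Occurrence 4 (position 11): no conditioning environment matches → elsewhere allophone [k].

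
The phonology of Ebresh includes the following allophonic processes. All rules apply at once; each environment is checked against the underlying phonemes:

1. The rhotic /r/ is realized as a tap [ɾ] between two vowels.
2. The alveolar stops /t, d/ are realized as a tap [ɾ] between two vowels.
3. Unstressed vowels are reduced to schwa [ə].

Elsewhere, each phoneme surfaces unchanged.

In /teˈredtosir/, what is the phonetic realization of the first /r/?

/r/ meets the environment for rule 1 (between two vowels) → [ɾ].

[ɾ]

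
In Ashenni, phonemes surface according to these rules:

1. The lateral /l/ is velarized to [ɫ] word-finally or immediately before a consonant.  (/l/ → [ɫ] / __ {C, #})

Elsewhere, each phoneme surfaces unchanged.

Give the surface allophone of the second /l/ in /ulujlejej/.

[l]

/l/ — between /j/ and /e/; rule 1 does not apply here → [l].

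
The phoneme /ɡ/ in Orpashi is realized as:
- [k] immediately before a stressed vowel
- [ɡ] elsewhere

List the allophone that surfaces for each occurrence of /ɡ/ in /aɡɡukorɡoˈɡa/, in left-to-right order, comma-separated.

Occurrence 1 (position 2): no conditioning environment matches → elsewhere allophone [ɡ].
Occurrence 2 (position 3): no conditioning environment matches → elsewhere allophone [ɡ].
Occurrence 3 (position 8): no conditioning environment matches → elsewhere allophone [ɡ].
Occurrence 4 (position 10): immediately before a stressed vowel → [k].

[ɡ], [ɡ], [ɡ], [k]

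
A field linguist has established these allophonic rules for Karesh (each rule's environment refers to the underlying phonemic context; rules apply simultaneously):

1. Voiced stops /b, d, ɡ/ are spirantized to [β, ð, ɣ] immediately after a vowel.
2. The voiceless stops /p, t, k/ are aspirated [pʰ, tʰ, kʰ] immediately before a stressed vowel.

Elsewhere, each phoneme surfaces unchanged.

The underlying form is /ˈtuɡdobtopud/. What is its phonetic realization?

/t/ (word-initial): immediately before a stressed vowel, so rule 2 applies → [tʰ].
/u/ (between /t/ and /ɡ/) is unaffected → [u].
Rule 1 applies to /ɡ/ (between /u/ and /d/: immediately after a vowel) → [ɣ].
/d/ (between /ɡ/ and /o/): rule 1 targets it, but not immediately after a vowel → unchanged [d].
/o/ stays [o].
/b/ (between /o/ and /t/) occurs immediately after a vowel → [β] by rule 1.
/t/ — between /b/ and /o/; rule 2 does not apply here → [t].
/o/ — not in any rule's target class → [o].
/p/ (between /o/ and /u/): rule 2 targets it, but not immediately before a stressed vowel → unchanged [p].
/u/ stays [u].
/d/ (word-final): immediately after a vowel, so rule 1 applies → [ð].

[ˈtʰuɣdoβtopuð]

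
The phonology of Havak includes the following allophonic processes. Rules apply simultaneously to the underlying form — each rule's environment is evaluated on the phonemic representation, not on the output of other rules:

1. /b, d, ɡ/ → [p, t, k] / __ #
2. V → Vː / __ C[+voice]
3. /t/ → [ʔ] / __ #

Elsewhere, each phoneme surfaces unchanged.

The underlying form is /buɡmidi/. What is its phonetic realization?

/b/ (word-initial) fails the environment for rule 1, so it stays [b].
/u/ (between /b/ and /ɡ/) occurs before a voiced consonant → [uː] by rule 2.
/ɡ/ — between /u/ and /m/; rule 1 does not apply here → [ɡ].
/i/ (between /m/ and /d/): before a voiced consonant, so rule 2 applies → [iː].
/d/ (between /i/ and /i/) is in the target of rule 1 but the environment (word-finally) is not met → [d].
/i/ (word-final): rule 2 targets it, but not before a voiced consonant → unchanged [i].

[buːɡmiːdi]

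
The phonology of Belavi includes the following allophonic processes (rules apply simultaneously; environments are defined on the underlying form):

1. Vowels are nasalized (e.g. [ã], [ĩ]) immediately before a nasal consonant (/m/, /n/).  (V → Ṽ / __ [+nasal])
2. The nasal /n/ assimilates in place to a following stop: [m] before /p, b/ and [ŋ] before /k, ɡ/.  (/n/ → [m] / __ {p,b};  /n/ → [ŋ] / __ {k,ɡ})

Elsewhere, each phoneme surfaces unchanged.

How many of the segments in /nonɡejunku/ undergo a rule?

4

Segments that undergo a rule: /o/ → [õ] (rule 1); /n/ → [ŋ] (rule 2); /u/ → [ũ] (rule 1); /n/ → [ŋ] (rule 2).
All other segments surface unchanged.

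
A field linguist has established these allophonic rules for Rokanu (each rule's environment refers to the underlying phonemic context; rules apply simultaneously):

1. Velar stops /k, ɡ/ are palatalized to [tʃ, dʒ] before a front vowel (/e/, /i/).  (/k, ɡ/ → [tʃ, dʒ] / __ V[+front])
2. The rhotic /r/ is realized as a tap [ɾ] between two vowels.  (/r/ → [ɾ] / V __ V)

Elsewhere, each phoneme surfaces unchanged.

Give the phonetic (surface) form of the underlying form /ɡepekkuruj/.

/ɡ/ (word-initial) occurs before a front vowel → [dʒ] by rule 1.
/e/ — not in any rule's target class → [e].
/p/ (between /e/ and /e/) is unaffected → [p].
/e/ — not in any rule's target class → [e].
/k/ (between /e/ and /k/) is in the target of rule 1 but the environment (before a front vowel) is not met → [k].
/k/ — between /k/ and /u/; rule 1 does not apply here → [k].
/u/ (between /k/ and /r/): no rule targets it → [u].
/r/ (between /u/ and /u/) occurs between two vowels → [ɾ] by rule 2.
/u/ (between /r/ and /j/) is unaffected → [u].
/j/ stays [j].

[dʒepekkuɾuj]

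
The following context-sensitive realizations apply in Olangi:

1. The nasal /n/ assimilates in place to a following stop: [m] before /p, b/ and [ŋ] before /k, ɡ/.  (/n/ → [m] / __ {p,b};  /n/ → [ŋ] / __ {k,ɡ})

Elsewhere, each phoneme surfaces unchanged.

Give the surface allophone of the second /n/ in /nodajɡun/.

/n/ (word-final) fails the environment for rule 1, so it stays [n].

[n]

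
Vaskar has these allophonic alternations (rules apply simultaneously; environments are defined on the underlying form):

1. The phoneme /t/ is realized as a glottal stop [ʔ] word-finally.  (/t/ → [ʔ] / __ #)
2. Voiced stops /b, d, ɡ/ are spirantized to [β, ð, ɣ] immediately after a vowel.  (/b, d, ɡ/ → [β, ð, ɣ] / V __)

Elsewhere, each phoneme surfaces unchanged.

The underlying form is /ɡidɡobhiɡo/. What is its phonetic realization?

[ɡiðɡoβhiɣo]

/ɡ/ — word-initial; rule 2 does not apply here → [ɡ].
/i/ — not in any rule's target class → [i].
Rule 2 applies to /d/ (between /i/ and /ɡ/: immediately after a vowel) → [ð].
/ɡ/ (between /d/ and /o/) is in the target of rule 2 but the environment (immediately after a vowel) is not met → [ɡ].
/o/ — not in any rule's target class → [o].
/b/ — between /o/ and /h/, immediately after a vowel — surfaces as [β] (rule 2).
/h/ stays [h].
/i/ — not in any rule's target class → [i].
/ɡ/ — between /i/ and /o/, immediately after a vowel — surfaces as [ɣ] (rule 2).
/o/ (word-final): no rule targets it → [o].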